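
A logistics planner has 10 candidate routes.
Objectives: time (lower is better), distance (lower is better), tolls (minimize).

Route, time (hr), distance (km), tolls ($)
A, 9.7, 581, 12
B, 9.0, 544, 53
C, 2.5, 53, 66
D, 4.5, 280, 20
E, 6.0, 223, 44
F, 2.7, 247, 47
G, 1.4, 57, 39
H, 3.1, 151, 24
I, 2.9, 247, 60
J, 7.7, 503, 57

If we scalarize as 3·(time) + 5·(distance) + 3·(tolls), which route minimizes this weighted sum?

A: 3·9.7 + 5·581 + 3·12 = 2970.1
B: 3·9.0 + 5·544 + 3·53 = 2906.0
C: 3·2.5 + 5·53 + 3·66 = 470.5
D: 3·4.5 + 5·280 + 3·20 = 1473.5
E: 3·6.0 + 5·223 + 3·44 = 1265.0
F: 3·2.7 + 5·247 + 3·47 = 1384.1
G: 3·1.4 + 5·57 + 3·39 = 406.2
H: 3·3.1 + 5·151 + 3·24 = 836.3
I: 3·2.9 + 5·247 + 3·60 = 1423.7
J: 3·7.7 + 5·503 + 3·57 = 2709.1
Lowest: G at 406.2.

G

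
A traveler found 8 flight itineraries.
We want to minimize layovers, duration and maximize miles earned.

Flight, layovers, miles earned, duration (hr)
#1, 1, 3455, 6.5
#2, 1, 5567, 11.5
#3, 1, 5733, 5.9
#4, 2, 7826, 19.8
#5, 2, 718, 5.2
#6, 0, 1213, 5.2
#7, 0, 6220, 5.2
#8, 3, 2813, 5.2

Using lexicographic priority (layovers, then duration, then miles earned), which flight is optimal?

First minimize layovers: best is 0, kept {#6, #7}.
Then minimize duration: best is 5.2, kept {#6, #7}.
Then maximize miles earned: best is 6220, kept {#7}.

#7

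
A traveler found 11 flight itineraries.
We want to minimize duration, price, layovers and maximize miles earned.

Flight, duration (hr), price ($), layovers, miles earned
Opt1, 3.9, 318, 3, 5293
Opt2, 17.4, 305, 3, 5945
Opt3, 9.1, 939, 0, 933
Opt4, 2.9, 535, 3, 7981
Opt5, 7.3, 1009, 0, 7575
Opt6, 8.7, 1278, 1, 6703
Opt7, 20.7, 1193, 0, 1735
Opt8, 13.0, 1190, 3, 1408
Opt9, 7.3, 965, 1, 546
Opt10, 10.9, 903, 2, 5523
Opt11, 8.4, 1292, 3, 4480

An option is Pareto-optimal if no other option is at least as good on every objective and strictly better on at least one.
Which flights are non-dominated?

Opt1, Opt2, Opt3, Opt4, Opt5, Opt9, Opt10

Opt1: not dominated.
Opt2: not dominated (best price).
Opt3: not dominated.
Opt4: not dominated (best duration).
Opt5: not dominated.
Opt6: dominated by Opt5 (duration 7.3≤8.7, price 1009≤1278, layovers 0≤1, miles earned 7575≥6703).
Opt7: dominated by Opt5 (duration 7.3≤20.7, price 1009≤1193, layovers 0≤0, miles earned 7575≥1735).
Opt8: dominated by Opt1 (duration 3.9≤13.0, price 318≤1190, layovers 3≤3, miles earned 5293≥1408).
Opt9: not dominated.
Opt10: not dominated.
Opt11: dominated by Opt1 (duration 3.9≤8.4, price 318≤1292, layovers 3≤3, miles earned 5293≥4480).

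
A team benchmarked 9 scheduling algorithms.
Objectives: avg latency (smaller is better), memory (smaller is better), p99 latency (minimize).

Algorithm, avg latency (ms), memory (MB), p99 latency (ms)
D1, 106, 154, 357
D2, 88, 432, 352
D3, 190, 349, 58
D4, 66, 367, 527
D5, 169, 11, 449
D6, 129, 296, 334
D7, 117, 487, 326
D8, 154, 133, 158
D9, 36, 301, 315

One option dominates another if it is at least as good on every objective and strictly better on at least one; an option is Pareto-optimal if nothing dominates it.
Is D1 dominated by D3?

No

D3 vs D1: D3 is worse on avg latency (190 vs 106), so it does not dominate D1.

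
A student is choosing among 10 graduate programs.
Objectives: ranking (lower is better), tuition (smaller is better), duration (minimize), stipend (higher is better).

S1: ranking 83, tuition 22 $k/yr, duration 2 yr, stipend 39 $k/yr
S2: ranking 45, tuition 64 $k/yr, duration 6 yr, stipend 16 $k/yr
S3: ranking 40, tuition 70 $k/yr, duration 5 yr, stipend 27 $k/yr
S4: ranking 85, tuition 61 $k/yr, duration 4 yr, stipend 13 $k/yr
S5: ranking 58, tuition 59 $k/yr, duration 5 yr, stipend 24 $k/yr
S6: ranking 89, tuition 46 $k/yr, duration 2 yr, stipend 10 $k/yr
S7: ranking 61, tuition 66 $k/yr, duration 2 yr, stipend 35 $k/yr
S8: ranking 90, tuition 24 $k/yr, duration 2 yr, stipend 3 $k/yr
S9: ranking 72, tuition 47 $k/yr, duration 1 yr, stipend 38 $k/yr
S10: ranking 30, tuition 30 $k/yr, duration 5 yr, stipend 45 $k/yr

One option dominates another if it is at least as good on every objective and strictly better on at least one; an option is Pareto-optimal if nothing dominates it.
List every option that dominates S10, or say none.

S1: worse on ranking (83 vs 30).
S2: worse on ranking (45 vs 30).
S3: worse on ranking (40 vs 30).
S4: worse on ranking (85 vs 30).
S5: worse on ranking (58 vs 30).
S6: worse on ranking (89 vs 30).
S7: worse on ranking (61 vs 30).
S8: worse on ranking (90 vs 30).
S9: worse on ranking (72 vs 30).
No option dominates S10.

none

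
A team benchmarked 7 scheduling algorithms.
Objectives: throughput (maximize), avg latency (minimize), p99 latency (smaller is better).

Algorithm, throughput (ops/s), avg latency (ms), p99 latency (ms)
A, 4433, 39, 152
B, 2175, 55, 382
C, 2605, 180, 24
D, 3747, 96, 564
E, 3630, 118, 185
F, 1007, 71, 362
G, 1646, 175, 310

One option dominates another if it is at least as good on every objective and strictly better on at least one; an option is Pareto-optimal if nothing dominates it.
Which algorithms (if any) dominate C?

none

A: worse on p99 latency (152 vs 24).
B: worse on throughput (2175 vs 2605).
D: worse on p99 latency (564 vs 24).
E: worse on p99 latency (185 vs 24).
F: worse on throughput (1007 vs 2605).
G: worse on throughput (1646 vs 2605).
No option dominates C.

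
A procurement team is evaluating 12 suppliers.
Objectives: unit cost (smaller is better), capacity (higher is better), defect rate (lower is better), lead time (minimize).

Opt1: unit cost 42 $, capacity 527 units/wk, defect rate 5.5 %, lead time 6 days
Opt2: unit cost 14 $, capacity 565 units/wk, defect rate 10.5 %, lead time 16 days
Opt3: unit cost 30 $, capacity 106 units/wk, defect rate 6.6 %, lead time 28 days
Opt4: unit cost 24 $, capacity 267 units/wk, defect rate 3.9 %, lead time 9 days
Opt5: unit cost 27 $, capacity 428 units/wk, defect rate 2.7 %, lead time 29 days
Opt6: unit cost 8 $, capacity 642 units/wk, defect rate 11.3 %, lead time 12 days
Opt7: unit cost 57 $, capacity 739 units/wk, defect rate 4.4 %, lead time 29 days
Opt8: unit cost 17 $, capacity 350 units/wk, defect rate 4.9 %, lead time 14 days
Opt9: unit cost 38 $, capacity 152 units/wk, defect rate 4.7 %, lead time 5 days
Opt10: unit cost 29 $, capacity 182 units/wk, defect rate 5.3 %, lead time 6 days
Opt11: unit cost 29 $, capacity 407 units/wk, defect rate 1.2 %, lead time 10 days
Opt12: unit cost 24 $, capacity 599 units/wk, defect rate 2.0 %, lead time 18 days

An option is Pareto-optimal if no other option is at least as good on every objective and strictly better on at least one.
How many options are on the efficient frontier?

Opt1: not dominated.
Opt2: not dominated.
Opt3: dominated by Opt4 (unit cost 24≤30, capacity 267≥106, defect rate 3.9≤6.6, lead time 9≤28).
Opt4: not dominated.
Opt5: dominated by Opt12 (unit cost 24≤27, capacity 599≥428, defect rate 2.0≤2.7, lead time 18≤29).
Opt6: not dominated (best unit cost).
Opt7: not dominated (best capacity).
Opt8: not dominated.
Opt9: not dominated (best lead time).
Opt10: not dominated.
Opt11: not dominated (best defect rate).
Opt12: not dominated.
Pareto-optimal: Opt1, Opt2, Opt4, Opt6, Opt7, Opt8, Opt9, Opt10, Opt11, Opt12 → 10.

10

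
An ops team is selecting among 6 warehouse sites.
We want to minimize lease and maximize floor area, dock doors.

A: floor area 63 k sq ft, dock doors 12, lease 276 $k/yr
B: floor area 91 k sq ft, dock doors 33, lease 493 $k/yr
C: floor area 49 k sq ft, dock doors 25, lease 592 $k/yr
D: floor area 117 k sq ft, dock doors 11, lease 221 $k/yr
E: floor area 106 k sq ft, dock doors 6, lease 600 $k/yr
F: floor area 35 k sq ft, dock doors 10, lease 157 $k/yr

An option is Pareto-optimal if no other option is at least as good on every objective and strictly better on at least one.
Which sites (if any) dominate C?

B: floor area 91≥49, dock doors 33≥25, lease 493≤592 — dominates C.
Others (A, D, E, F) are each worse than C on at least one objective.

B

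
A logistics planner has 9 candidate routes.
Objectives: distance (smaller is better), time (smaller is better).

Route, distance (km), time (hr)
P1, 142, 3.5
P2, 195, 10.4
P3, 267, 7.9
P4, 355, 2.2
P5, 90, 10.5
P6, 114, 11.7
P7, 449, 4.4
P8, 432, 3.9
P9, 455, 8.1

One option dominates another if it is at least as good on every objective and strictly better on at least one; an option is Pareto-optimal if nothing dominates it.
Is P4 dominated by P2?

No

P2 vs P4: P2 is worse on time (10.4 vs 2.2), so it does not dominate P4.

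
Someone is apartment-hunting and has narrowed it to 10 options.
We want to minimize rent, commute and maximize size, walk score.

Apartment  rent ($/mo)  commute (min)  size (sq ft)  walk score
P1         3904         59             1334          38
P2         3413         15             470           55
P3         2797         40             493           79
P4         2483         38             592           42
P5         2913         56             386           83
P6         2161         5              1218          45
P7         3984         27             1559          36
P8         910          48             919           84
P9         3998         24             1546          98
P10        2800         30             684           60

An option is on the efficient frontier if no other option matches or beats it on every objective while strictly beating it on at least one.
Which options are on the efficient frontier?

P1: not dominated.
P2: not dominated.
P3: not dominated.
P4: dominated by P6 (rent 2161≤2483, commute 5≤38, size 1218≥592, walk score 45≥42).
P5: dominated by P8 (rent 910≤2913, commute 48≤56, size 919≥386, walk score 84≥83).
P6: not dominated (best commute).
P7: not dominated (best size).
P8: not dominated (best rent).
P9: not dominated (best walk score).
P10: not dominated.

P1, P2, P3, P6, P7, P8, P9, P10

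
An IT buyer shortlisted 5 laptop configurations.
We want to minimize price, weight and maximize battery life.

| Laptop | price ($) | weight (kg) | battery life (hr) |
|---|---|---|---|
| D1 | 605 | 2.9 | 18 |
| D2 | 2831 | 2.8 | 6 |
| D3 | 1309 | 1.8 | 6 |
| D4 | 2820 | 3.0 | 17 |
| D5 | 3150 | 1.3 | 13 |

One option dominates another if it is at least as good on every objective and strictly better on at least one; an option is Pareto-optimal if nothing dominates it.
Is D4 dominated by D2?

No

D2 vs D4: D2 is worse on price (2831 vs 2820), so it does not dominate D4.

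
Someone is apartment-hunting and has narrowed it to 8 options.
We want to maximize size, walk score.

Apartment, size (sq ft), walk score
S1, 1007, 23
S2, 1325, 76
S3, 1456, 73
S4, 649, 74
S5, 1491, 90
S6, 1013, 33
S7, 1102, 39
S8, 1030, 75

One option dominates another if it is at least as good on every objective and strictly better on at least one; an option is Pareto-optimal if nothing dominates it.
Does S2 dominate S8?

S2 vs S8: size 1325≥1030, walk score 76≥75 — S2 is at least as good on every objective with at least one strict improvement.

Yes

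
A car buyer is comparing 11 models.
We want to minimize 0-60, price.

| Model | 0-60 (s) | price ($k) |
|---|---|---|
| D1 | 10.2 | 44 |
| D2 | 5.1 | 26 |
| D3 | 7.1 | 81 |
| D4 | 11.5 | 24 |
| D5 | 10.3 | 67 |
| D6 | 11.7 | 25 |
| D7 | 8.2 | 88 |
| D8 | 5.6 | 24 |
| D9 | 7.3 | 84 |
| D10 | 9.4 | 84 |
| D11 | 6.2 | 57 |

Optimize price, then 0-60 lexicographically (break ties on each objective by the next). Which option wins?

D8

First minimize price: best is 24, kept {D4, D8}.
Then minimize 0-60: best is 5.6, kept {D8}.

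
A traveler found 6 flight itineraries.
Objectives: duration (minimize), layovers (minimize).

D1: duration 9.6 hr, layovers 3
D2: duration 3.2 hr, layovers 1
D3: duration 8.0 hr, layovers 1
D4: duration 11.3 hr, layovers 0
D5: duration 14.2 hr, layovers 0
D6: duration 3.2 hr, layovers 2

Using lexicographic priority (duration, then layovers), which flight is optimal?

First minimize duration: best is 3.2, kept {D2, D6}.
Then minimize layovers: best is 1, kept {D2}.

D2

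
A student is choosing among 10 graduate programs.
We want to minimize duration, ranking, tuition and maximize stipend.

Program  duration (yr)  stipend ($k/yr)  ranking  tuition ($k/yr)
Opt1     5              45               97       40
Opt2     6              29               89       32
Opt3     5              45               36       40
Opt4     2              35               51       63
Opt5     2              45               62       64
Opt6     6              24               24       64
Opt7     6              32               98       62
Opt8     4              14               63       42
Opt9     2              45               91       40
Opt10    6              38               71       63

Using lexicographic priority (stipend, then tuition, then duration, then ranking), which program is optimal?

First maximize stipend: best is 45, kept {Opt1, Opt3, Opt5, Opt9}.
Then minimize tuition: best is 40, kept {Opt1, Opt3, Opt9}.
Then minimize duration: best is 2, kept {Opt9}.

Opt9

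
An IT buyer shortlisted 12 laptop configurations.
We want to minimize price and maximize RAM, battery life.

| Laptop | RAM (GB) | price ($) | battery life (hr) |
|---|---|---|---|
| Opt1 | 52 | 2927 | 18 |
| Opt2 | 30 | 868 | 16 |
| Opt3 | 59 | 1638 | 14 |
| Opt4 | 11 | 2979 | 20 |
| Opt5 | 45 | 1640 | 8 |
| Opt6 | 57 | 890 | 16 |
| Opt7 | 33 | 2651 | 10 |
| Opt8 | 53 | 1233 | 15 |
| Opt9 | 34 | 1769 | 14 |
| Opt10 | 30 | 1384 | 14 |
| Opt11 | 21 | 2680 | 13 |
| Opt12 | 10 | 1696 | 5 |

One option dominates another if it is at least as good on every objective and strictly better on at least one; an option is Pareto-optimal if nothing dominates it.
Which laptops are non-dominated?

Opt1: not dominated.
Opt2: not dominated (best price).
Opt3: not dominated (best RAM).
Opt4: not dominated (best battery life).
Opt5: dominated by Opt3 (RAM 59≥45, price 1638≤1640, battery life 14≥8).
Opt6: not dominated.
Opt7: dominated by Opt3 (RAM 59≥33, price 1638≤2651, battery life 14≥10).
Opt8: dominated by Opt6 (RAM 57≥53, price 890≤1233, battery life 16≥15).
Opt9: dominated by Opt3 (RAM 59≥34, price 1638≤1769, battery life 14≥14).
Opt10: dominated by Opt2 (RAM 30≥30, price 868≤1384, battery life 16≥14).
Opt11: dominated by Opt2 (RAM 30≥21, price 868≤2680, battery life 16≥13).
Opt12: dominated by Opt2 (RAM 30≥10, price 868≤1696, battery life 16≥5).

Opt1, Opt2, Opt3, Opt4, Opt6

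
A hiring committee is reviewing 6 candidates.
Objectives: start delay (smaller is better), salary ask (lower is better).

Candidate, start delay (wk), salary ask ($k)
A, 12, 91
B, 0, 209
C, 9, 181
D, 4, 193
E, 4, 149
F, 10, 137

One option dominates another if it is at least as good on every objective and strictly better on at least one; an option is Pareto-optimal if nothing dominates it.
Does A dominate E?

No

A vs E: A is worse on start delay (12 vs 4), so it does not dominate E.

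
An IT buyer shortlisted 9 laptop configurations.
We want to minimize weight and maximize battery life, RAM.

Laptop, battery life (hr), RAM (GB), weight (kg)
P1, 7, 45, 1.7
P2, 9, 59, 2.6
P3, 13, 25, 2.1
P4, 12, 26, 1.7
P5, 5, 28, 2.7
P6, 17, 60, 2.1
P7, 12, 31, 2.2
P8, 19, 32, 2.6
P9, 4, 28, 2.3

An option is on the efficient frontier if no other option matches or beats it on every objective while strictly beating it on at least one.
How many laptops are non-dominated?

4

P1: not dominated.
P2: dominated by P6 (battery life 17≥9, RAM 60≥59, weight 2.1≤2.6).
P3: dominated by P6 (battery life 17≥13, RAM 60≥25, weight 2.1≤2.1).
P4: not dominated.
P5: dominated by P1 (battery life 7≥5, RAM 45≥28, weight 1.7≤2.7).
P6: not dominated (best RAM).
P7: dominated by P6 (battery life 17≥12, RAM 60≥31, weight 2.1≤2.2).
P8: not dominated (best battery life).
P9: dominated by P1 (battery life 7≥4, RAM 45≥28, weight 1.7≤2.3).
Pareto-optimal: P1, P4, P6, P8 → 4.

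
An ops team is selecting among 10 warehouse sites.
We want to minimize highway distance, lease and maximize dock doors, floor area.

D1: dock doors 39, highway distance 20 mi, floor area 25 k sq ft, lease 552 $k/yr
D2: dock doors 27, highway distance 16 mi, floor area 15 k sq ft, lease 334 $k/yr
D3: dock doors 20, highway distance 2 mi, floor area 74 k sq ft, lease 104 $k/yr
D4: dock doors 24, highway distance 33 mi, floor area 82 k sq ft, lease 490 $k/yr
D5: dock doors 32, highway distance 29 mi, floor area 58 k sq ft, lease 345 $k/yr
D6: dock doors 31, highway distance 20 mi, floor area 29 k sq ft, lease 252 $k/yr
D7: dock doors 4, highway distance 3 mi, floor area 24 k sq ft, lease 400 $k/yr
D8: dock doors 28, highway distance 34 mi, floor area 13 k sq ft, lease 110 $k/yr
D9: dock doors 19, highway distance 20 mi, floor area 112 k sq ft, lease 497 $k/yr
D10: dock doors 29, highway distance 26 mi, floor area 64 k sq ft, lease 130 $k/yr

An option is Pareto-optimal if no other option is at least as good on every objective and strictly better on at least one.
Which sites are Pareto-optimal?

D1, D2, D3, D4, D5, D6, D8, D9, D10

D1: not dominated (best dock doors).
D2: not dominated.
D3: not dominated (best highway distance).
D4: not dominated.
D5: not dominated.
D6: not dominated.
D7: dominated by D3 (dock doors 20≥4, highway distance 2≤3, floor area 74≥24, lease 104≤400).
D8: not dominated.
D9: not dominated (best floor area).
D10: not dominated.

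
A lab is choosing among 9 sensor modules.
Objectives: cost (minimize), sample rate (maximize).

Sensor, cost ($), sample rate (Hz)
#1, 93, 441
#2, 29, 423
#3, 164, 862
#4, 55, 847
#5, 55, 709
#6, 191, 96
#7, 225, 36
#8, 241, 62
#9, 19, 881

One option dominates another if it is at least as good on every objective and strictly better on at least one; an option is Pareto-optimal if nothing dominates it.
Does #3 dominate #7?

#3 vs #7: cost 164≤225, sample rate 862≥36 — #3 is at least as good on every objective with at least one strict improvement.

Yes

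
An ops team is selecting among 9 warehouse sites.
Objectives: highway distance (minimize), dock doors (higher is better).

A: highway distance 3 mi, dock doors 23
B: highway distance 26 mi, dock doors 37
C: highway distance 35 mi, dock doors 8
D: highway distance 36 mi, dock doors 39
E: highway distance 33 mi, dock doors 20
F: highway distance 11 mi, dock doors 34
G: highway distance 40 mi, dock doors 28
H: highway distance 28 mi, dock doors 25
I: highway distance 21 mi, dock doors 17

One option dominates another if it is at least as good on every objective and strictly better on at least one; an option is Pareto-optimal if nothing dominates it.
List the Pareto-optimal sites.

A, B, D, F

A: not dominated (best highway distance).
B: not dominated.
C: dominated by A (highway distance 3≤35, dock doors 23≥8).
D: not dominated (best dock doors).
E: dominated by A (highway distance 3≤33, dock doors 23≥20).
F: not dominated.
G: dominated by B (highway distance 26≤40, dock doors 37≥28).
H: dominated by B (highway distance 26≤28, dock doors 37≥25).
I: dominated by A (highway distance 3≤21, dock doors 23≥17).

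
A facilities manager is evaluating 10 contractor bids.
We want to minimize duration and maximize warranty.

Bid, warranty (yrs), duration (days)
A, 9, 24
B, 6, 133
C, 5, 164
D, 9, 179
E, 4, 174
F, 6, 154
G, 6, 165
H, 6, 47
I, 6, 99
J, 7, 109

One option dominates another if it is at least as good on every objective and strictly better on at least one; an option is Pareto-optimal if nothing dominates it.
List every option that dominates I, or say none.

A: warranty 9≥6, duration 24≤99 — dominates I.
H: warranty 6≥6, duration 47≤99 — dominates I.
Others (B, C, D, E, F, G, J) are each worse than I on at least one objective.

A, H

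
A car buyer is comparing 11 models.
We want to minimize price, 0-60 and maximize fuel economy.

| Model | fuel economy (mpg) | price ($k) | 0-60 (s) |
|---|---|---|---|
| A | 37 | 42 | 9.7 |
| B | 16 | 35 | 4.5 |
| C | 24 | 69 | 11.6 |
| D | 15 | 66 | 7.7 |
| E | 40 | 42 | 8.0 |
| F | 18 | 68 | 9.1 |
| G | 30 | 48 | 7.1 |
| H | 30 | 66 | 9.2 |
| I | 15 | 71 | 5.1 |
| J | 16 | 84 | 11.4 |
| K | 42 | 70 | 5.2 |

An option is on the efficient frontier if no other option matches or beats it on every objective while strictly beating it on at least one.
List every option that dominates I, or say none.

B

B: fuel economy 16≥15, price 35≤71, 0-60 4.5≤5.1 — dominates I.
Others (A, C, D, E, F, G, H, J, K) are each worse than I on at least one objective.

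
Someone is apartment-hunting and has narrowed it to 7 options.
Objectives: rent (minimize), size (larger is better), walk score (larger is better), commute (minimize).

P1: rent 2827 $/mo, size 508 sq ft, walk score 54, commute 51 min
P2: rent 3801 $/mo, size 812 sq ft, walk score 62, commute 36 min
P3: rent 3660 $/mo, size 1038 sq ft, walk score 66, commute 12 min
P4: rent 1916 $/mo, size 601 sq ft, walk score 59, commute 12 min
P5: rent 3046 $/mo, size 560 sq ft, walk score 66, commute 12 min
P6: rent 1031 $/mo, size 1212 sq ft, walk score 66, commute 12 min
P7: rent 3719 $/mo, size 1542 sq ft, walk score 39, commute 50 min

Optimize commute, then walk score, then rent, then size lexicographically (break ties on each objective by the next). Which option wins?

P6

First minimize commute: best is 12, kept {P3, P4, P5, P6}.
Then maximize walk score: best is 66, kept {P3, P5, P6}.
Then minimize rent: best is 1031, kept {P6}.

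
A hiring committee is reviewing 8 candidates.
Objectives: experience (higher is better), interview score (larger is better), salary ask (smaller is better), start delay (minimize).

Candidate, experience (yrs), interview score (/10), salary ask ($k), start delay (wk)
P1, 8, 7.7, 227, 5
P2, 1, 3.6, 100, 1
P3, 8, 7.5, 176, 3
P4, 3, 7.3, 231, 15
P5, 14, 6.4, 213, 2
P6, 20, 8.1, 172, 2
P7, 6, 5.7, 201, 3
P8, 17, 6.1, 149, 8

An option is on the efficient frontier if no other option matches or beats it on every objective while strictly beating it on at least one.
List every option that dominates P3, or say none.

P6

P6: experience 20≥8, interview score 8.1≥7.5, salary ask 172≤176, start delay 2≤3 — dominates P3.
Others (P1, P2, P4, P5, P7, P8) are each worse than P3 on at least one objective.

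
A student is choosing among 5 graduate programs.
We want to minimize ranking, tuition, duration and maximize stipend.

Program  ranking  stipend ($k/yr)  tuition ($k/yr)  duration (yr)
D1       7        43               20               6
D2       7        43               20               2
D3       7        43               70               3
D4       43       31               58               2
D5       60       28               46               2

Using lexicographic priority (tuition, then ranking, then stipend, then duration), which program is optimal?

D2

First minimize tuition: best is 20, kept {D1, D2}.
Then minimize ranking: best is 7, kept {D1, D2}.
Then maximize stipend: best is 43, kept {D1, D2}.
Then minimize duration: best is 2, kept {D2}.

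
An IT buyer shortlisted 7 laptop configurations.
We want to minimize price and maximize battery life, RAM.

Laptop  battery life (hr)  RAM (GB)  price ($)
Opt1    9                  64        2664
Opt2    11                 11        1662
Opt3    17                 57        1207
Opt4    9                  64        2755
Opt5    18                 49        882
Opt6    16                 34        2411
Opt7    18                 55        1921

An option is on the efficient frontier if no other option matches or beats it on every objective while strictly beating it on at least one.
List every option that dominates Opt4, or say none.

Opt1: battery life 9≥9, RAM 64≥64, price 2664≤2755 — dominates Opt4.
Others (Opt2, Opt3, Opt5, Opt6, Opt7) are each worse than Opt4 on at least one objective.

Opt1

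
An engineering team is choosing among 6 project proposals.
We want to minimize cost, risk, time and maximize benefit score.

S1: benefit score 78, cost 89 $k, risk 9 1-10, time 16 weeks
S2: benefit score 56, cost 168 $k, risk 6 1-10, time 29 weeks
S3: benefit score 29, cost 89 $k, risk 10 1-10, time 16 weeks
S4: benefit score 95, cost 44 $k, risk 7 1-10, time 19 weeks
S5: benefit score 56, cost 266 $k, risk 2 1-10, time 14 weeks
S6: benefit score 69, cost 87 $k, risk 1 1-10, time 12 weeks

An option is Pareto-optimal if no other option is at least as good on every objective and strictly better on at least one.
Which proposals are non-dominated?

S1, S4, S6

S1: not dominated.
S2: dominated by S6 (benefit score 69≥56, cost 87≤168, risk 1≤6, time 12≤29).
S3: dominated by S1 (benefit score 78≥29, cost 89≤89, risk 9≤10, time 16≤16).
S4: not dominated (best benefit score).
S5: dominated by S6 (benefit score 69≥56, cost 87≤266, risk 1≤2, time 12≤14).
S6: not dominated (best risk).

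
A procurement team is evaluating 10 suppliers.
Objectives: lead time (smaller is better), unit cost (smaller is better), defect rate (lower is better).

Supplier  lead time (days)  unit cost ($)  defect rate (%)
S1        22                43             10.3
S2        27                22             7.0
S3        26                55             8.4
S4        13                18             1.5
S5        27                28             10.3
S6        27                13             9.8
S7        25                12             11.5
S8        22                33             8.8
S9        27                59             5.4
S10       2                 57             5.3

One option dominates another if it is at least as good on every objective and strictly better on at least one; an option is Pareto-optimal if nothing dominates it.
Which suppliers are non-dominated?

S4, S6, S7, S10

S1: dominated by S4 (lead time 13≤22, unit cost 18≤43, defect rate 1.5≤10.3).
S2: dominated by S4 (lead time 13≤27, unit cost 18≤22, defect rate 1.5≤7.0).
S3: dominated by S4 (lead time 13≤26, unit cost 18≤55, defect rate 1.5≤8.4).
S4: not dominated (best defect rate).
S5: dominated by S2 (lead time 27≤27, unit cost 22≤28, defect rate 7.0≤10.3).
S6: not dominated.
S7: not dominated (best unit cost).
S8: dominated by S4 (lead time 13≤22, unit cost 18≤33, defect rate 1.5≤8.8).
S9: dominated by S4 (lead time 13≤27, unit cost 18≤59, defect rate 1.5≤5.4).
S10: not dominated (best lead time).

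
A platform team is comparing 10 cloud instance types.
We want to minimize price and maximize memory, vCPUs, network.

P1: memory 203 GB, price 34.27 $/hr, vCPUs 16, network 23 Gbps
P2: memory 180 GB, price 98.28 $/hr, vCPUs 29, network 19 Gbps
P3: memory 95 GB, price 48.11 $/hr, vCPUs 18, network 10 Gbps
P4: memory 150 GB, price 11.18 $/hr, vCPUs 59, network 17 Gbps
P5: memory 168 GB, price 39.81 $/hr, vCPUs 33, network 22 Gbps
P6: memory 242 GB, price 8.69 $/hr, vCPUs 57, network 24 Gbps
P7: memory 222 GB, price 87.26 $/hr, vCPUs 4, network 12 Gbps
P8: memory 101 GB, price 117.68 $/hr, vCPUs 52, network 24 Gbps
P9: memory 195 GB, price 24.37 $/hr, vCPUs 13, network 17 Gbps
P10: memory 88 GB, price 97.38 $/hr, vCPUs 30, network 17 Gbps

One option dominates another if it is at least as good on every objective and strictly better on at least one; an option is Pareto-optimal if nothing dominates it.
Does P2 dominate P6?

P2 vs P6: P2 is worse on memory (180 vs 242), so it does not dominate P6.

No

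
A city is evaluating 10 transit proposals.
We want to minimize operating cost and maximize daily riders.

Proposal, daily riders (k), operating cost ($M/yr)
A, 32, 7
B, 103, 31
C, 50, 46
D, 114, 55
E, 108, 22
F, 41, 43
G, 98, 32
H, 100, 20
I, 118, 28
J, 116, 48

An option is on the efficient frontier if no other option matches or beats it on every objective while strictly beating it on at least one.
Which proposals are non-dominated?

A: not dominated (best operating cost).
B: dominated by E (daily riders 108≥103, operating cost 22≤31).
C: dominated by B (daily riders 103≥50, operating cost 31≤46).
D: dominated by I (daily riders 118≥114, operating cost 28≤55).
E: not dominated.
F: dominated by B (daily riders 103≥41, operating cost 31≤43).
G: dominated by B (daily riders 103≥98, operating cost 31≤32).
H: not dominated.
I: not dominated (best daily riders).
J: dominated by I (daily riders 118≥116, operating cost 28≤48).

A, E, H, I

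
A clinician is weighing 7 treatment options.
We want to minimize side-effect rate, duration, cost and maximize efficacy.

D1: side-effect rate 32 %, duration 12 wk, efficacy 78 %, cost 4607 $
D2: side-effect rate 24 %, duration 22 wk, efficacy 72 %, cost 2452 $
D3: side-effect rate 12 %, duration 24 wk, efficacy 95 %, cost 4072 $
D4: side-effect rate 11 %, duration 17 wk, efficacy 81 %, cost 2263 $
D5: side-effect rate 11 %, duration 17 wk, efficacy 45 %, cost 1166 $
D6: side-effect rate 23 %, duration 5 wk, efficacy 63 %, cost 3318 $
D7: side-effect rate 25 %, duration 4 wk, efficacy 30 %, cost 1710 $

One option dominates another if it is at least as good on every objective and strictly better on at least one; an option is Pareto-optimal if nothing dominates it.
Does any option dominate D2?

D4 vs D2: side-effect rate 11≤24, duration 17≤22, efficacy 81≥72, cost 2263≤2452 — D4 is at least as good on every objective and strictly better on at least one, so D4 dominates D2.

Yes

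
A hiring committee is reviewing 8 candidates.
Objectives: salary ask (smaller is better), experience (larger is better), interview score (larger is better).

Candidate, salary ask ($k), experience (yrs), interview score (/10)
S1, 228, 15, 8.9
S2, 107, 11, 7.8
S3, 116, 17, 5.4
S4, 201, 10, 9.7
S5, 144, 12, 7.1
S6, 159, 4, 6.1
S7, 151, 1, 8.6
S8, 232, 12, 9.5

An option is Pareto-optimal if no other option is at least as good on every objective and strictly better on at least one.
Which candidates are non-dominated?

S1, S2, S3, S4, S5, S7, S8

S1: not dominated.
S2: not dominated (best salary ask).
S3: not dominated (best experience).
S4: not dominated (best interview score).
S5: not dominated.
S6: dominated by S2 (salary ask 107≤159, experience 11≥4, interview score 7.8≥6.1).
S7: not dominated.
S8: not dominated.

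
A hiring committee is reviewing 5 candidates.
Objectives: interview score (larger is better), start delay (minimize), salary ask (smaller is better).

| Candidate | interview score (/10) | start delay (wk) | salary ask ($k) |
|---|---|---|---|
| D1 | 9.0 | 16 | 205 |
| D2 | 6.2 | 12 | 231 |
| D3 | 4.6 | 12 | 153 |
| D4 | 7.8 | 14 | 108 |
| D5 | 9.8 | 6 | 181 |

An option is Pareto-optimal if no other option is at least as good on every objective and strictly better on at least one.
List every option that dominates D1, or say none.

D5: interview score 9.8≥9.0, start delay 6≤16, salary ask 181≤205 — dominates D1.
Others (D2, D3, D4) are each worse than D1 on at least one objective.

D5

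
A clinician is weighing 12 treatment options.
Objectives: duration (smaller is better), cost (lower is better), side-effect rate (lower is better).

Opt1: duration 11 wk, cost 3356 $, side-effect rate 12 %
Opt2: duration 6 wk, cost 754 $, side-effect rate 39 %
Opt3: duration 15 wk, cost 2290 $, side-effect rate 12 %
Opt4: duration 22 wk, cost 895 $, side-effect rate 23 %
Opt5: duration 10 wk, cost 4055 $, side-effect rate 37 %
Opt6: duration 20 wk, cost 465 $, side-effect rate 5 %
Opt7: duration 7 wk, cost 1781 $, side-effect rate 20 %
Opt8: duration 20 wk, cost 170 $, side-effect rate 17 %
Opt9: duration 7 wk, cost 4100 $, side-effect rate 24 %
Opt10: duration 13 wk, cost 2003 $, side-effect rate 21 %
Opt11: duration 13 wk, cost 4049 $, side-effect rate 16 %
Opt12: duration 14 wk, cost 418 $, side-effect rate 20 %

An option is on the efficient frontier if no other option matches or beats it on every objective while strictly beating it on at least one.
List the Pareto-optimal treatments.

Opt1, Opt2, Opt3, Opt6, Opt7, Opt8, Opt12

Opt1: not dominated.
Opt2: not dominated (best duration).
Opt3: not dominated.
Opt4: dominated by Opt6 (duration 20≤22, cost 465≤895, side-effect rate 5≤23).
Opt5: dominated by Opt7 (duration 7≤10, cost 1781≤4055, side-effect rate 20≤37).
Opt6: not dominated (best side-effect rate).
Opt7: not dominated.
Opt8: not dominated (best cost).
Opt9: dominated by Opt7 (duration 7≤7, cost 1781≤4100, side-effect rate 20≤24).
Opt10: dominated by Opt7 (duration 7≤13, cost 1781≤2003, side-effect rate 20≤21).
Opt11: dominated by Opt1 (duration 11≤13, cost 3356≤4049, side-effect rate 12≤16).
Opt12: not dominated.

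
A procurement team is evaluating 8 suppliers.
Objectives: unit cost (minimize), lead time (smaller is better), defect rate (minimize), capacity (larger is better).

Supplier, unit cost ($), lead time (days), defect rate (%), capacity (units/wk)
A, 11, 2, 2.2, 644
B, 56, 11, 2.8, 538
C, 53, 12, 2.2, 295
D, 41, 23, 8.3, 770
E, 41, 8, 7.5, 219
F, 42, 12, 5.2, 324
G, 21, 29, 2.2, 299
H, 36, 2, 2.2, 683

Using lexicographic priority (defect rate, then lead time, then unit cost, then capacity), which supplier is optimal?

A

First minimize defect rate: best is 2.2, kept {A, C, G, H}.
Then minimize lead time: best is 2, kept {A, H}.
Then minimize unit cost: best is 11, kept {A}.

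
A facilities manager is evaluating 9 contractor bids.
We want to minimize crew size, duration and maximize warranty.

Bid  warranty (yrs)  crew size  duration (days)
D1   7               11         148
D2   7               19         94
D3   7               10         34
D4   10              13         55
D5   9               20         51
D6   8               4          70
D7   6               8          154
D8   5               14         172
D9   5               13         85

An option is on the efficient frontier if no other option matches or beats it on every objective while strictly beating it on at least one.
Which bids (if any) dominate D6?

none

D1: worse on warranty (7 vs 8).
D2: worse on warranty (7 vs 8).
D3: worse on warranty (7 vs 8).
D4: worse on crew size (13 vs 4).
D5: worse on crew size (20 vs 4).
D7: worse on warranty (6 vs 8).
D8: worse on warranty (5 vs 8).
D9: worse on warranty (5 vs 8).
No option dominates D6.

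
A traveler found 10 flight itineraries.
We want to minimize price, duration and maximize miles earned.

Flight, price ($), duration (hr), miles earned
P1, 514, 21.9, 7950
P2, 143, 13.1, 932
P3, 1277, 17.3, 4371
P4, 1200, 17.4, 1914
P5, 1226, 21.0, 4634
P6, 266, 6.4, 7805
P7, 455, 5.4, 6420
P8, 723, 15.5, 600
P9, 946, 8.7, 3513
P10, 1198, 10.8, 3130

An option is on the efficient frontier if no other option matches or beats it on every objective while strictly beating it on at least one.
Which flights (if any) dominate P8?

P2: price 143≤723, duration 13.1≤15.5, miles earned 932≥600 — dominates P8.
P6: price 266≤723, duration 6.4≤15.5, miles earned 7805≥600 — dominates P8.
P7: price 455≤723, duration 5.4≤15.5, miles earned 6420≥600 — dominates P8.
Others (P1, P3, P4, P5, P9, P10) are each worse than P8 on at least one objective.

P2, P6, P7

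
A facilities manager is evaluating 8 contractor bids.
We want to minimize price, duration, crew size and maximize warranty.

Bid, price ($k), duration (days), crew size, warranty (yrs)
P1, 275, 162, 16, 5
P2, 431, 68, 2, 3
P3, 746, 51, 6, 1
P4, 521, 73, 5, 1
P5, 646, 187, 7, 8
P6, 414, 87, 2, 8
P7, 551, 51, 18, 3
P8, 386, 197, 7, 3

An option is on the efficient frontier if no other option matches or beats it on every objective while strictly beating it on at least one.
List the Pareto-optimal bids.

P1: not dominated (best price).
P2: not dominated.
P3: not dominated.
P4: dominated by P2 (price 431≤521, duration 68≤73, crew size 2≤5, warranty 3≥1).
P5: dominated by P6 (price 414≤646, duration 87≤187, crew size 2≤7, warranty 8≥8).
P6: not dominated.
P7: not dominated.
P8: not dominated.

P1, P2, P3, P6, P7, P8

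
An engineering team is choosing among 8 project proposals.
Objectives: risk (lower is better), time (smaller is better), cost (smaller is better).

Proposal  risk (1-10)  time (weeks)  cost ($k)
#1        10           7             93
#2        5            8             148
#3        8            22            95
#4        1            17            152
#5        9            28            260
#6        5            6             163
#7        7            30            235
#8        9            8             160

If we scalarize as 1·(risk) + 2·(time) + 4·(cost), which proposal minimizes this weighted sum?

#1: 1·10 + 2·7 + 4·93 = 396
#2: 1·5 + 2·8 + 4·148 = 613
#3: 1·8 + 2·22 + 4·95 = 432
#4: 1·1 + 2·17 + 4·152 = 643
#5: 1·9 + 2·28 + 4·260 = 1105
#6: 1·5 + 2·6 + 4·163 = 669
#7: 1·7 + 2·30 + 4·235 = 1007
#8: 1·9 + 2·8 + 4·160 = 665
Lowest: #1 at 396.

#1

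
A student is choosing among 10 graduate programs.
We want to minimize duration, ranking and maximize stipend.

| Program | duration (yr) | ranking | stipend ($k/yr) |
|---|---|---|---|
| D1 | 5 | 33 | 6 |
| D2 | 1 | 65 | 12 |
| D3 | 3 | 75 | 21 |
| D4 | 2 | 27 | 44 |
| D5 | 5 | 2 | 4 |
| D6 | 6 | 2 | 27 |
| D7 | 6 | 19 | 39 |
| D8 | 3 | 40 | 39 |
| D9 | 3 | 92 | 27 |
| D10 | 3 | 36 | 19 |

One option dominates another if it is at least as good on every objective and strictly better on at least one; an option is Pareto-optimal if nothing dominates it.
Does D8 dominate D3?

Yes

D8 vs D3: duration 3≤3, ranking 40≤75, stipend 39≥21 — D8 is at least as good on every objective with at least one strict improvement.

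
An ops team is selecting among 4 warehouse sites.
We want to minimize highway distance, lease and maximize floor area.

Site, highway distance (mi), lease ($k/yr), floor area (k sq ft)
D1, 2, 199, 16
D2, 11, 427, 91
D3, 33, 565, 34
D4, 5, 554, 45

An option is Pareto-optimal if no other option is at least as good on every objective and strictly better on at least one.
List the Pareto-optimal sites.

D1, D2, D4

D1: not dominated (best highway distance).
D2: not dominated (best floor area).
D3: dominated by D2 (highway distance 11≤33, lease 427≤565, floor area 91≥34).
D4: not dominated.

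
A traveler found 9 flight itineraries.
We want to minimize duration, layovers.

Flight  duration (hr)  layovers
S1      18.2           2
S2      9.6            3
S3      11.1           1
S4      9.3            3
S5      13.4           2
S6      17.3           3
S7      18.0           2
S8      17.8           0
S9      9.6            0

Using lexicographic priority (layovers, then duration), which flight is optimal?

First minimize layovers: best is 0, kept {S8, S9}.
Then minimize duration: best is 9.6, kept {S9}.

S9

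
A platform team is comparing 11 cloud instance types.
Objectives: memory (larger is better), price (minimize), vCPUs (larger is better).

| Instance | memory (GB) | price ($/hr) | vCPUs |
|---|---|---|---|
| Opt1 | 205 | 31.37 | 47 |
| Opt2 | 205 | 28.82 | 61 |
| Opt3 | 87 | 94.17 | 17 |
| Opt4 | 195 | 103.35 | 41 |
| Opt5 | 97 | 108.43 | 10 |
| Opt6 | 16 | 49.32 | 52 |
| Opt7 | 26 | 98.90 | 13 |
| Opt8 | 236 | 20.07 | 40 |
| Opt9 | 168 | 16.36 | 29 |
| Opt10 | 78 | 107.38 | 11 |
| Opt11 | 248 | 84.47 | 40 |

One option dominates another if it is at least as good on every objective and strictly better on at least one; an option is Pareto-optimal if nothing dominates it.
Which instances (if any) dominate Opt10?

Opt1, Opt2, Opt3, Opt4, Opt8, Opt9, Opt11

Opt1: memory 205≥78, price 31.37≤107.38, vCPUs 47≥11 — dominates Opt10.
Opt2: memory 205≥78, price 28.82≤107.38, vCPUs 61≥11 — dominates Opt10.
Opt3: memory 87≥78, price 94.17≤107.38, vCPUs 17≥11 — dominates Opt10.
Opt4: memory 195≥78, price 103.35≤107.38, vCPUs 41≥11 — dominates Opt10.
Opt8: memory 236≥78, price 20.07≤107.38, vCPUs 40≥11 — dominates Opt10.
Opt9: memory 168≥78, price 16.36≤107.38, vCPUs 29≥11 — dominates Opt10.
Opt11: memory 248≥78, price 84.47≤107.38, vCPUs 40≥11 — dominates Opt10.
Others (Opt5, Opt6, Opt7) are each worse than Opt10 on at least one objective.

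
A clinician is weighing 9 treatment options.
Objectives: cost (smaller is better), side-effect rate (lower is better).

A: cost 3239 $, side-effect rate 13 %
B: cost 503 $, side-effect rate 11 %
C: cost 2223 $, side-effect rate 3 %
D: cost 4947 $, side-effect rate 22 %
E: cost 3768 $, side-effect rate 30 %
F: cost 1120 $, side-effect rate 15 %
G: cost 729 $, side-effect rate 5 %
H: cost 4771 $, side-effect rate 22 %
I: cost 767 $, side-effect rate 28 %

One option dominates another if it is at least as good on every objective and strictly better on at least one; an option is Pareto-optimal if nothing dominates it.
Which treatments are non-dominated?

A: dominated by B (cost 503≤3239, side-effect rate 11≤13).
B: not dominated (best cost).
C: not dominated (best side-effect rate).
D: dominated by A (cost 3239≤4947, side-effect rate 13≤22).
E: dominated by A (cost 3239≤3768, side-effect rate 13≤30).
F: dominated by B (cost 503≤1120, side-effect rate 11≤15).
G: not dominated.
H: dominated by A (cost 3239≤4771, side-effect rate 13≤22).
I: dominated by B (cost 503≤767, side-effect rate 11≤28).

B, C, G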